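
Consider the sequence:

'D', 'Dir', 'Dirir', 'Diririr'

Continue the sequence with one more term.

Diriririr

The strings grow by a fixed suffix ir each time.
One more step from Diririr gives the answer.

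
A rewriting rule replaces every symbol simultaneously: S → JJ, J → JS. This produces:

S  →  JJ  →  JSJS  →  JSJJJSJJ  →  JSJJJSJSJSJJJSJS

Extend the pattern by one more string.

JSJJJSJSJSJJJSJJJSJJJSJSJSJJJSJJ

φ(JSJJJSJSJSJJJSJS) expands symbol-by-symbol to JS JJ JS JS JS JJ JS JJ JS JJ JS JS JS JJ JS JJ; joining the 16 pieces gives the next term.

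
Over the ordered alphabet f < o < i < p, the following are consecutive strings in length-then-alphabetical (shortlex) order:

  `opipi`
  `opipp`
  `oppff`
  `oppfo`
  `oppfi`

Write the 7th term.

oppof

Stepping forward 2 times from oppfi: oppfi → oppfp, then the target.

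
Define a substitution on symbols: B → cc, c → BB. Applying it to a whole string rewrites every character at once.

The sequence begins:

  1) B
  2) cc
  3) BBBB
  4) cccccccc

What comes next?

BBBBBBBBBBBBBBBB

Rewriting each symbol of cccccccc: c→BB, c→BB, c→BB, c→BB, c→BB, c→BB, c→BB, c→BB, which concatenates to BB BB BB BB BB BB BB BB.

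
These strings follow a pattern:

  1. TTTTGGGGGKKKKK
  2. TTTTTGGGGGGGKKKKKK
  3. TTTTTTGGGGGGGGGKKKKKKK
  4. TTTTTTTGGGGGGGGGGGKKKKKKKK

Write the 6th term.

The n-th term is n+1 T's then 2n-1 G's then n+2 K's, where the shown terms are n = 3, 4, 5, 6.
Setting n = 8 gives 9, 15, 10 characters in each block.

TTTTTTTTTGGGGGGGGGGGGGGGKKKKKKKKKK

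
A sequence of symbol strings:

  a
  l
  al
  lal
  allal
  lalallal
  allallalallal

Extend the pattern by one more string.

This is a Fibonacci-style word recurrence s(k) = s(k−2)·s(k−1): e.g. a·l = al.
The next term joins lalallal and allallalallal.

lalallalallallalallal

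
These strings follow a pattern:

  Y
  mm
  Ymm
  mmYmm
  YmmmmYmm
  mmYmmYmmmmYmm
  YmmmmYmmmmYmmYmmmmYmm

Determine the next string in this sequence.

mmYmmYmmmmYmmYmmmmYmmmmYmmYmmmmYmm

Each term (from the third on) is the two preceding terms concatenated in order: term 3 = Y·mm = Ymm.
So term 8 is mmYmmYmmmmYmm·YmmmmYmmmmYmmYmmmmYmm.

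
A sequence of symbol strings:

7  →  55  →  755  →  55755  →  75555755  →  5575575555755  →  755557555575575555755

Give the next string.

From term 3 onward, concatenate the second-to-last term with the last: 7·55 = 755, 55·755 = 55755, …
Continuing: 5575575555755 · 755557555575575555755 gives term 8.

5575575555755755557555575575555755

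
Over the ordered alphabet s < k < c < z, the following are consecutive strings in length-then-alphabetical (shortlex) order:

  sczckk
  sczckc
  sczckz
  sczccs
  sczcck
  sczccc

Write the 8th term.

Stepping forward 2 times from sczccc: sczccc → sczccz, then the target.

sczczs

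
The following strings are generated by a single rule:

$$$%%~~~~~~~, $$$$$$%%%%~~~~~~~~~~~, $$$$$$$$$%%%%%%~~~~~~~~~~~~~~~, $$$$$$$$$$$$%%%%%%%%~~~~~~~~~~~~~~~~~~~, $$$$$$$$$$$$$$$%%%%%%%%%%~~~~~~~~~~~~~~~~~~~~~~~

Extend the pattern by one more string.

Each string has the form $^{3n} %^{2n} ~^{4n+3} (n = 1, 2, …).
Setting n = 6 gives 18, 12, 27 characters in each block.

$$$$$$$$$$$$$$$$$$%%%%%%%%%%%%~~~~~~~~~~~~~~~~~~~~~~~~~~~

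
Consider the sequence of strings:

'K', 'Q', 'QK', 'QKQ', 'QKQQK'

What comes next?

QKQQKQKQ

Each term (from the third on) is the previous term followed by the one before it: term 3 = Q·K = QK.
So term 6 is QKQQK·QKQ.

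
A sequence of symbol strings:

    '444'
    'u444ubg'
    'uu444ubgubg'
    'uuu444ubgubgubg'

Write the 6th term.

uuuuu444ubgubgubgubgubg

Each term wraps the previous one in u on the left and ubg on the right.
From uuu444ubgubgubg, 2 further steps: uuu444ubgubgubg → uuuu444ubgubgubgubg → (answer).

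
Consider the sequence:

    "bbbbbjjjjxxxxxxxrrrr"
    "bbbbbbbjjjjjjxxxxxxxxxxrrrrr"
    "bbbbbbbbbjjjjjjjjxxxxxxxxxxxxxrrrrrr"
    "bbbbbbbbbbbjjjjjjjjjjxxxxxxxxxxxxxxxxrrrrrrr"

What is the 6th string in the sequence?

Each string has the form b^{2n+1} j^{2n} x^{3n+1} r^{n+2}, where the shown terms are n = 2, 3, 4, 5.
For term 6, n = 7, so the run lengths are 15, 14, 22, 9.

bbbbbbbbbbbbbbbjjjjjjjjjjjjjjxxxxxxxxxxxxxxxxxxxxxxrrrrrrrrr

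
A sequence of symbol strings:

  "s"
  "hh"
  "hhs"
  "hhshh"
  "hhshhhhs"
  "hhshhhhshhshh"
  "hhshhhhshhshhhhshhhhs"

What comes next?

From term 3 onward, concatenate the last term with the second-to-last: hh·s = hhs, hhs·hh = hhshh, …
The next term joins hhshhhhshhshhhhshhhhs and hhshhhhshhshh.

hhshhhhshhshhhhshhhhshhshhhhshhshh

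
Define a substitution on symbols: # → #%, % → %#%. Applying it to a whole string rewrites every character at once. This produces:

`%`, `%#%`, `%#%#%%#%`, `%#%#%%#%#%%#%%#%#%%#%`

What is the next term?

%#%#%%#%#%%#%%#%#%%#%#%%#%%#%#%%#%%#%#%%#%#%%#%%#%#%%#%

φ(%#%#%%#%#%%#%%#%#%%#%) expands symbol-by-symbol to %#% #% %#% #% %#% %#% #% %#% #% %#% %#% #% %#% %#% #% %#% #% %#% %#% #% %#%; joining the 21 pieces gives the next term.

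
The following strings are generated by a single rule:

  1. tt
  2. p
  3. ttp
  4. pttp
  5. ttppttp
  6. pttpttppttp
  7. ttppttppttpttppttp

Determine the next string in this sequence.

pttpttppttpttppttppttpttppttp

Each term (from the third on) is the two preceding terms concatenated in order: term 3 = tt·p = ttp.
So term 8 is pttpttppttp·ttppttppttpttppttp.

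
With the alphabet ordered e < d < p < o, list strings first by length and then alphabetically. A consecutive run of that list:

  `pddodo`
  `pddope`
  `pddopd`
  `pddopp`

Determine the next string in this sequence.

pddopo

The successor of pddopp increments the rightmost position that isn't already o and resets every position after it to e.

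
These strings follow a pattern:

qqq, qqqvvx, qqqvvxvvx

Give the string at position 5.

qqqvvxvvxvvxvvx

Every step adds vvx to the end: s(k+1) = s(k)·vvx.
From qqqvvxvvx, 2 further steps: qqqvvxvvx → qqqvvxvvxvvx → (answer).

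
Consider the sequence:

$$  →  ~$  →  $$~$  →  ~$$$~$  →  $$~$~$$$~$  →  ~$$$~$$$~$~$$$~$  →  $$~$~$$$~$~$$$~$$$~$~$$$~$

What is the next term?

~$$$~$$$~$~$$$~$$$~$~$$$~$~$$$~$$$~$~$$$~$

Each term (from the third on) is the two preceding terms concatenated in order: term 3 = $$·~$ = $$~$.
Continuing: ~$$$~$$$~$~$$$~$ · $$~$~$$$~$~$$$~$$$~$~$$$~$ gives term 8.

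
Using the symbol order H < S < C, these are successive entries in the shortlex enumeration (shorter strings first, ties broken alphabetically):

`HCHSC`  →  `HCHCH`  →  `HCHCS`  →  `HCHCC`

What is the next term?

The successor of HCHCC increments the rightmost position that isn't already C and resets every position after it to H.

HCSHH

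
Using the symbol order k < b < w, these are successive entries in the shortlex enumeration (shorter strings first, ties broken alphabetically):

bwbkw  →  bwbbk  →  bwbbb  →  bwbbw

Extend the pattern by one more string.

Find the rightmost character of bwbbw below w, bump it to the next letter, and reset everything to its right to k.

bwbwk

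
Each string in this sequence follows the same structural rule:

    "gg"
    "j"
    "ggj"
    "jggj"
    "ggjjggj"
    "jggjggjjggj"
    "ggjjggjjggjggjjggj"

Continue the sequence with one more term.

From term 3 onward, concatenate the second-to-last term with the last: gg·j = ggj, j·ggj = jggj, …
The next term joins jggjggjjggj and ggjjggjjggjggjjggj.

jggjggjjggjggjjggjjggjggjjggj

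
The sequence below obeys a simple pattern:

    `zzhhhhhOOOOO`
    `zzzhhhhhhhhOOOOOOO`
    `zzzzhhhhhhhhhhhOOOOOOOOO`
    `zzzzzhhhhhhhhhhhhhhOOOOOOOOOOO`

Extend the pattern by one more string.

Term n consists of n z's, followed by 3n-1 h's, followed by 2n+1 O's, where the shown terms are n = 2, 3, 4, 5.
For the next term, n = 6, so the run lengths are 6, 17, 13.

zzzzzzhhhhhhhhhhhhhhhhhOOOOOOOOOOOOO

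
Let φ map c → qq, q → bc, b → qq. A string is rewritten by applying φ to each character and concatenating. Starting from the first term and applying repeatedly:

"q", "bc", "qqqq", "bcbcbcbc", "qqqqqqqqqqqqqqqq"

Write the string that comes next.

bcbcbcbcbcbcbcbcbcbcbcbcbcbcbcbc

φ(qqqqqqqqqqqqqqqq) expands symbol-by-symbol to bc bc bc bc bc bc bc bc bc bc bc bc bc bc bc bc; joining the 16 pieces gives the next term.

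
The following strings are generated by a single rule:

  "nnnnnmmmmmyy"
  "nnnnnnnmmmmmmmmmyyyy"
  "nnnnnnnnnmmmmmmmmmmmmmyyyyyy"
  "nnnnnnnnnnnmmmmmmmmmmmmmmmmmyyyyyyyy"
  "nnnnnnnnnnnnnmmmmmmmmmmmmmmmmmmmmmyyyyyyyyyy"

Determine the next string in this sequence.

Reading off run lengths: n runs 5, 7, 9, 11, 13; m runs 5, 9, 13, 17, 21; y runs 2, 4, 6, 8, 10 — each is linear in n (n = 1, 2, …).
At n = 6 the blocks have lengths 15, 25, 12.

nnnnnnnnnnnnnnnmmmmmmmmmmmmmmmmmmmmmmmmmyyyyyyyyyyyy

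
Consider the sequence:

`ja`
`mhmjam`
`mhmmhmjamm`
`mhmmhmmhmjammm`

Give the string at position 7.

mhmmhmmhmmhmmhmmhmjammmmmm

Every step adds mhm to the front and m to the end of the previous string.
From mhmmhmmhmjammm, 3 further steps: mhmmhmmhmjammm → mhmmhmmhmmhmjammmm → mhmmhmmhmmhmmhmjammmmm → (answer).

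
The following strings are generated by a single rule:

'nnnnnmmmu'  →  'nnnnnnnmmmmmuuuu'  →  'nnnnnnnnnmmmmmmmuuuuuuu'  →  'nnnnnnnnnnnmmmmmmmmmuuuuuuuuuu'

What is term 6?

nnnnnnnnnnnnnnnmmmmmmmmmmmmmuuuuuuuuuuuuuuuu

The n-th term is 2n+3 n's then 2n+1 m's then 3n-2 u's (n = 1, 2, …).
For term 6, n = 6, so the run lengths are 15, 13, 16.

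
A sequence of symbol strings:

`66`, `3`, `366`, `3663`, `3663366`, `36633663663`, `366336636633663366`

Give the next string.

36633663663366336636633663663

Each term (from the third on) is the previous term followed by the one before it: term 3 = 3·66 = 366.
The next term joins 366336636633663366 and 36633663663.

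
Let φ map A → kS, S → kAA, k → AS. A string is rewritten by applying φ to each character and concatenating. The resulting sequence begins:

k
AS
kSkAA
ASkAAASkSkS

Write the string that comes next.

kSkAAASkSkSkSkAAASkAAASkAA

Apply φ to ASkAAASkSkS symbol by symbol: A→kS, S→kAA, k→AS, A→kS, A→kS, A→kS, S→kAA, k→AS, S→kAA, k→AS, S→kAA; joined: kS kAA AS kS kS kS kAA AS kAA AS kAA.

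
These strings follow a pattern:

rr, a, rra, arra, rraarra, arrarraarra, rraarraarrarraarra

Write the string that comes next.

From term 3 onward, concatenate the second-to-last term with the last: rr·a = rra, a·rra = arra, …
Continuing: arrarraarra · rraarraarrarraarra gives term 8.

arrarraarrarraarraarrarraarra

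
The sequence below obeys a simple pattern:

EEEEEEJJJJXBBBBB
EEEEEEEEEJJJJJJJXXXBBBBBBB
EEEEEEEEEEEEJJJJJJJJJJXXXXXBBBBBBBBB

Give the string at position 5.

Term n consists of 3n+3 E's, followed by 3n+1 J's, followed by 2n-1 X's, followed by 2n+3 B's (n = 1, 2, …).
At n = 5 the blocks have lengths 18, 16, 9, 13.

EEEEEEEEEEEEEEEEEEJJJJJJJJJJJJJJJJXXXXXXXXXBBBBBBBBBBBBB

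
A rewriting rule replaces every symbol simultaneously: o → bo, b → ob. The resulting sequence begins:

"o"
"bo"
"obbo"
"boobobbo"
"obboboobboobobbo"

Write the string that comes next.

φ(obboboobboobobbo) expands symbol-by-symbol to bo ob ob bo ob bo bo ob ob bo bo ob bo ob ob bo; joining the 16 pieces gives the next term.

boobobboobboboobobboboobboobobbo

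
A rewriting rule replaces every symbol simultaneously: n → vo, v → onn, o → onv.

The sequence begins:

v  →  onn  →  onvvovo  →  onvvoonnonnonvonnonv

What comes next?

onvvoonnonnonvonvvovoonvvovoonvvoonnonvvovoonvvoonn

Applying the rule to each of the 20 symbols of onvvoonnonnonvonnonv gives the pieces onv vo onn onn onv onv vo vo onv vo vo onv vo onn onv vo vo onv vo onn, which concatenate to the answer.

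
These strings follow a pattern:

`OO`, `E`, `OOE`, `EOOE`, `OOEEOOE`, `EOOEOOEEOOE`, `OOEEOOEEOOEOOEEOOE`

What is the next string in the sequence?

From term 3 onward, concatenate the second-to-last term with the last: OO·E = OOE, E·OOE = EOOE, …
Continuing: EOOEOOEEOOE · OOEEOOEEOOEOOEEOOE gives term 8.

EOOEOOEEOOEOOEEOOEEOOEOOEEOOE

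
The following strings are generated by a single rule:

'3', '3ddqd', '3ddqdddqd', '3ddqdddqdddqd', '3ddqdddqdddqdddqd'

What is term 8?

The strings grow by a fixed suffix ddqd each time.
From 3ddqdddqdddqdddqd, 3 further steps: 3ddqdddqdddqdddqd → 3ddqdddqdddqdddqdddqd → 3ddqdddqdddqdddqdddqdddqd → (answer).

3ddqdddqdddqdddqdddqdddqdddqd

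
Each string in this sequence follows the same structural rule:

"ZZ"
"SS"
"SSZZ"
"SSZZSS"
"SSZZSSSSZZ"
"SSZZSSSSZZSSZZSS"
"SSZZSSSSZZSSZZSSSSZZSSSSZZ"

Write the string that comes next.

From term 3 onward, concatenate the last term with the second-to-last: SS·ZZ = SSZZ, SSZZ·SS = SSZZSS, …
Continuing: SSZZSSSSZZSSZZSSSSZZSSSSZZ · SSZZSSSSZZSSZZSS gives term 8.

SSZZSSSSZZSSZZSSSSZZSSSSZZSSZZSSSSZZSSZZSS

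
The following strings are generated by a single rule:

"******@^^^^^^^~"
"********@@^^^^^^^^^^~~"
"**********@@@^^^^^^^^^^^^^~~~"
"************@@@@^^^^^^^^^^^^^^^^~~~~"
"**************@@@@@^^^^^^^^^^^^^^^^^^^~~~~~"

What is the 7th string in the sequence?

The n-th term is 2n+2 *'s then n-1 @'s then 3n+1 ^'s then n-1 ~'s, where the shown terms are n = 2, 3, 4, 5, 6.
For term 7, n = 8, so the run lengths are 18, 7, 25, 7.

******************@@@@@@@^^^^^^^^^^^^^^^^^^^^^^^^^~~~~~~~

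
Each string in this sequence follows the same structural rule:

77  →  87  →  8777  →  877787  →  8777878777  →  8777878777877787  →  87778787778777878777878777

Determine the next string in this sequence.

This is a Fibonacci-style word recurrence s(k) = s(k−1)·s(k−2): e.g. 87·77 = 8777.
So term 8 is 87778787778777878777878777·8777878777877787.

877787877787778787778787778777878777877787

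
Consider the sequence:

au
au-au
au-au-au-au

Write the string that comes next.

s(k+1) = s(k)·-·s(k) — each term doubles the last with '-' between the halves.
Doubling au-au-au-au with '-' between the halves:

au-au-au-au-au-au-au-au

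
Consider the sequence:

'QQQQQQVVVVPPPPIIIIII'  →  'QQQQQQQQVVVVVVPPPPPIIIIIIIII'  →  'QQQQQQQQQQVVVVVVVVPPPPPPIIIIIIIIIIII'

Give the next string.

Term n consists of 2n+2 Q's, followed by 2n V's, followed by n+2 P's, followed by 3n I's, where the shown terms are n = 2, 3, 4.
For the next term, n = 5, so the run lengths are 12, 10, 7, 15.

QQQQQQQQQQQQVVVVVVVVVVPPPPPPPIIIIIIIIIIIIIII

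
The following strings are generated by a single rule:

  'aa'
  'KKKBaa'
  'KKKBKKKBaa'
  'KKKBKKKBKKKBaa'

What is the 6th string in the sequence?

KKKBKKKBKKKBKKKBKKKBaa

Each term is the previous one with KKKB prepended.
From KKKBKKKBKKKBaa, 2 further steps: KKKBKKKBKKKBaa → KKKBKKKBKKKBKKKBaa → (answer).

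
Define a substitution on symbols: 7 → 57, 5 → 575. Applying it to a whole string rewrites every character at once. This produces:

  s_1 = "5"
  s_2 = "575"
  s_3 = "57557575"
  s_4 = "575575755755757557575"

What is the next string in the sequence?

Applying the rule to each of the 21 symbols of 575575755755757557575 gives the pieces 575 57 575 575 57 575 57 575 575 57 575 575 57 575 57 575 575 57 575 57 575, which concatenate to the answer.

5755757557557575575755755757557557575575755755757557575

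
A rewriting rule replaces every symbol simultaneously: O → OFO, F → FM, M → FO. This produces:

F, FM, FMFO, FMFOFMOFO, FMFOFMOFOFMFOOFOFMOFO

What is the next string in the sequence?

FMFOFMOFOFMFOOFOFMOFOFMFOFMOFOOFOFMOFOFMFOOFOFMOFO

Applying the rule to each of the 21 symbols of FMFOFMOFOFMFOOFOFMOFO gives the pieces FM FO FM OFO FM FO OFO FM OFO FM FO FM OFO OFO FM OFO FM FO OFO FM OFO, which concatenate to the answer.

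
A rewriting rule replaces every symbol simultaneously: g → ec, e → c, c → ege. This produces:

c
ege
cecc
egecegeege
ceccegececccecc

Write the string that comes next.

Replace each of the 15 characters of ceccegececccecc in place — ege c ege ege c ec c ege c ege ege ege c ege ege — and concatenate.

egecegeegececcegecegeegeegecegeege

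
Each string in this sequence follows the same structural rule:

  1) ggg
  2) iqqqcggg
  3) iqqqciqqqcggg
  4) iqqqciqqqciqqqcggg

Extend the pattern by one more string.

Every step adds iqqqc at the front: s(k+1) = iqqqc·s(k).
Applying this once more to iqqqciqqqciqqqcggg:

iqqqciqqqciqqqciqqqcggg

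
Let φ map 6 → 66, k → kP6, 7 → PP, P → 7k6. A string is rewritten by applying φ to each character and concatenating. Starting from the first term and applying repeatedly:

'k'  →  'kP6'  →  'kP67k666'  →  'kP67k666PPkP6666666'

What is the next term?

Rewriting the 19 symbols of kP67k666PPkP6666666 one by one yields kP6 7k6 66 PP kP6 66 66 66 7k6 7k6 kP6 7k6 66 66 66 66 66 66 66; concatenated:

kP67k666PPkP66666667k67k6kP67k666666666666666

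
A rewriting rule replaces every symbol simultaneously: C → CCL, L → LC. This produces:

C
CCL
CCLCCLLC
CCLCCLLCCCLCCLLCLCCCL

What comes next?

Replace each of the 21 characters of CCLCCLLCCCLCCLLCLCCCL in place — CCL CCL LC CCL CCL LC LC CCL CCL CCL LC CCL CCL LC LC CCL LC CCL CCL CCL LC — and concatenate.

CCLCCLLCCCLCCLLCLCCCLCCLCCLLCCCLCCLLCLCCCLLCCCLCCLCCLLC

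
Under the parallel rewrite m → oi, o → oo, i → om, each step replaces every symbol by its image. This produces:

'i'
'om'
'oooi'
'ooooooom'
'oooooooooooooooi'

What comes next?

Rewriting the 16 symbols of oooooooooooooooi one by one yields oo oo oo oo oo oo oo oo oo oo oo oo oo oo oo om; concatenated:

ooooooooooooooooooooooooooooooom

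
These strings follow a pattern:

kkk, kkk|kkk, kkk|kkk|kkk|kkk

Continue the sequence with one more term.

kkk|kkk|kkk|kkk|kkk|kkk|kkk|kkk

s(k+1) = s(k)·|·s(k) — each term doubles the last with '|' between the halves.
So the next term is two copies of kkk|kkk|kkk|kkk with '|' between the halves.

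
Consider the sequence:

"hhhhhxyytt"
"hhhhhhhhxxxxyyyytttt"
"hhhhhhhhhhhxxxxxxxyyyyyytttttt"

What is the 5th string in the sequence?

Reading off run lengths: h runs 5, 8, 11; x runs 1, 4, 7; y runs 2, 4, 6; t runs 2, 4, 6 — each is linear in n (n = 1, 2, …).
For term 5, n = 5, so the run lengths are 17, 13, 10, 10.

hhhhhhhhhhhhhhhhhxxxxxxxxxxxxxyyyyyyyyyytttttttttt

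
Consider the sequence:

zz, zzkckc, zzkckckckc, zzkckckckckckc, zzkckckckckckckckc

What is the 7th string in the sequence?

zzkckckckckckckckckckckckc

Each term is the previous one with kckc appended.
From zzkckckckckckckckc, 2 further steps: zzkckckckckckckckc → zzkckckckckckckckckckc → (answer).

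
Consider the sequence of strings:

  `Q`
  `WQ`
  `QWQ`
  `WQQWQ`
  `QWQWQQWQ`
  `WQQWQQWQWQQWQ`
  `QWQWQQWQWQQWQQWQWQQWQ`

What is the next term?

From term 3 onward, concatenate the second-to-last term with the last: Q·WQ = QWQ, WQ·QWQ = WQQWQ, …
Continuing: WQQWQQWQWQQWQ · QWQWQQWQWQQWQQWQWQQWQ gives term 8.

WQQWQQWQWQQWQQWQWQQWQWQQWQQWQWQQWQ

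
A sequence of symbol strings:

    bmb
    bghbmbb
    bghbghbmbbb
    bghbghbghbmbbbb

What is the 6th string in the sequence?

Every step adds bgh to the front and b to the end of the previous string.
From bghbghbghbmbbbb, 2 further steps: bghbghbghbmbbbb → bghbghbghbghbmbbbbb → (answer).

bghbghbghbghbghbmbbbbbb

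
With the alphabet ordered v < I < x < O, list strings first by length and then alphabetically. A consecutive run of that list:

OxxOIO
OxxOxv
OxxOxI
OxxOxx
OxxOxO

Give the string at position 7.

OxxOOI

Continuing the enumeration 2 steps past OxxOxO: OxxOxO → OxxOOv → (answer).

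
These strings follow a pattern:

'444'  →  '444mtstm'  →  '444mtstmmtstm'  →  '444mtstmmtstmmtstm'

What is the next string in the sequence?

444mtstmmtstmmtstmmtstm

Each term is the previous one with mtstm appended.
So the next term is 444mtstmmtstmmtstm·mtstm.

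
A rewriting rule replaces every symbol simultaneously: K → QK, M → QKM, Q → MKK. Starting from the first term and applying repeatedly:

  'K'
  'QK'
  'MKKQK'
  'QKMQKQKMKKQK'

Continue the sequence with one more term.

Expanding QKMQKQKMKKQK: Q→MKK, K→QK, M→QKM, Q→MKK, K→QK, Q→MKK, K→QK, M→QKM, K→QK, K→QK, Q→MKK, K→QK. Concatenated: MKK QK QKM MKK QK MKK QK QKM QK QK MKK QK.

MKKQKQKMMKKQKMKKQKQKMQKQKMKKQK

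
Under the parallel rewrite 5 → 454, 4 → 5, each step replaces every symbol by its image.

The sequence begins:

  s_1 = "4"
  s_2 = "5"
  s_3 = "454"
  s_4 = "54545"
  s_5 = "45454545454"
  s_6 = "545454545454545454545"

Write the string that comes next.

4545454545454545454545454545454545454545454

φ(545454545454545454545) expands symbol-by-symbol to 454 5 454 5 454 5 454 5 454 5 454 5 454 5 454 5 454 5 454 5 454; joining the 21 pieces gives the next term.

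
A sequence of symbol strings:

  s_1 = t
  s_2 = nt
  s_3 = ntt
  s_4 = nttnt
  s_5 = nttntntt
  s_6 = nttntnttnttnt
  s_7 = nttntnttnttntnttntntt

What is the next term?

nttntnttnttntnttntnttnttntnttnttnt

This is a Fibonacci-style word recurrence s(k) = s(k−1)·s(k−2): e.g. nt·t = ntt.
Continuing: nttntnttnttntnttntntt · nttntnttnttnt gives term 8.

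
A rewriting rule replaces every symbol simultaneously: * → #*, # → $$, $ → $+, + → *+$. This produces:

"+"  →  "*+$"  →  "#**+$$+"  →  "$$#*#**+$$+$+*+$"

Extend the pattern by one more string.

Rewriting the 16 symbols of $$#*#**+$$+$+*+$ one by one yields $+ $+ $$ #* $$ #* #* *+$ $+ $+ *+$ $+ *+$ #* *+$ $+; concatenated:

$+$+$$#*$$#*#**+$$+$+*+$$+*+$#**+$$+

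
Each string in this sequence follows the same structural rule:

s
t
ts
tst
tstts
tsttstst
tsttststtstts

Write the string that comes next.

tsttststtsttststtstst

This is a Fibonacci-style word recurrence s(k) = s(k−1)·s(k−2): e.g. t·s = ts.
The next term joins tsttststtstts and tsttstst.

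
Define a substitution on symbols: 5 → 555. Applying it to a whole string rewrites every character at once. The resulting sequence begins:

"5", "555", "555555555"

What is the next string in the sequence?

Rewriting each symbol of 555555555: 5→555, 5→555, 5→555, 5→555, 5→555, 5→555, 5→555, 5→555, 5→555, which concatenates to 555 555 555 555 555 555 555 555 555.

555555555555555555555555555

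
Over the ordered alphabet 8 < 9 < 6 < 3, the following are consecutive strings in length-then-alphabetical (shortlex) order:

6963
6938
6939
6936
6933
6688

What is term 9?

6683

Continuing the enumeration 3 steps past 6688: 6688 → 6689 → 6686 → (answer).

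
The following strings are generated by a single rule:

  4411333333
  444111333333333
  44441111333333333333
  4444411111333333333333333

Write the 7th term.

4444444411111111333333333333333333333333

The n-th term is n+1 4's then n+1 1's then 3n+3 3's (n = 1, 2, …).
For term 7, n = 7, so the run lengths are 8, 8, 24.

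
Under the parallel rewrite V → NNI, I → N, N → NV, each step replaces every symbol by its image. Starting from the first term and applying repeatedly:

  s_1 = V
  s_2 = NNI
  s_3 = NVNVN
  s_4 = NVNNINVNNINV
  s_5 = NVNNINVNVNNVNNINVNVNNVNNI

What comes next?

Rewriting the 25 symbols of NVNNINVNVNNVNNINVNVNNVNNI one by one yields NV NNI NV NV N NV NNI NV NNI NV NV NNI NV NV N NV NNI NV NNI NV NV NNI NV NV N; concatenated:

NVNNINVNVNNVNNINVNNINVNVNNINVNVNNVNNINVNNINVNVNNINVNVN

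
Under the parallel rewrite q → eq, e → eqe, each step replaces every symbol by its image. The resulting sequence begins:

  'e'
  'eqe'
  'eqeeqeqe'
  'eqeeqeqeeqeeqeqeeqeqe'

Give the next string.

φ(eqeeqeqeeqeeqeqeeqeqe) expands symbol-by-symbol to eqe eq eqe eqe eq eqe eq eqe eqe eq eqe eqe eq eqe eq eqe eqe eq eqe eq eqe; joining the 21 pieces gives the next term.

eqeeqeqeeqeeqeqeeqeqeeqeeqeqeeqeeqeqeeqeqeeqeeqeqeeqeqe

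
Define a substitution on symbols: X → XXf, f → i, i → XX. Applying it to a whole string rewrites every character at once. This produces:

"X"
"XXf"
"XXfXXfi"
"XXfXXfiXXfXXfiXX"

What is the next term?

Replace each of the 16 characters of XXfXXfiXXfXXfiXX in place — XXf XXf i XXf XXf i XX XXf XXf i XXf XXf i XX XXf XXf — and concatenate.

XXfXXfiXXfXXfiXXXXfXXfiXXfXXfiXXXXfXXf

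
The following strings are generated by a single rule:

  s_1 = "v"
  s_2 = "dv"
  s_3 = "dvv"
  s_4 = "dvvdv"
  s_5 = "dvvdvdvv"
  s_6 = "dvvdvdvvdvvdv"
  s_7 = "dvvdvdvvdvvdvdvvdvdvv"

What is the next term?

dvvdvdvvdvvdvdvvdvdvvdvvdvdvvdvvdv

This is a Fibonacci-style word recurrence s(k) = s(k−1)·s(k−2): e.g. dv·v = dvv.
So term 8 is dvvdvdvvdvvdvdvvdvdvv·dvvdvdvvdvvdv.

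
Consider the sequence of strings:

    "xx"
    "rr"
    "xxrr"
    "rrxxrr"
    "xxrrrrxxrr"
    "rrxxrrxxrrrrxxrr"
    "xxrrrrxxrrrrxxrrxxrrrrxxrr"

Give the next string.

rrxxrrxxrrrrxxrrxxrrrrxxrrrrxxrrxxrrrrxxrr

From term 3 onward, concatenate the second-to-last term with the last: xx·rr = xxrr, rr·xxrr = rrxxrr, …
Continuing: rrxxrrxxrrrrxxrr · xxrrrrxxrrrrxxrrxxrrrrxxrr gives term 8.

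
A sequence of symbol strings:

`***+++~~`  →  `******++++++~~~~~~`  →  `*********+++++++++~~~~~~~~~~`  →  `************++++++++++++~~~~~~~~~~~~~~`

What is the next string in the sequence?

***************+++++++++++++++~~~~~~~~~~~~~~~~~~

Term n consists of 3n *'s, followed by 3n +'s, followed by 4n-2 ~'s (n = 1, 2, …).
For the next term, n = 5, so the run lengths are 15, 15, 18.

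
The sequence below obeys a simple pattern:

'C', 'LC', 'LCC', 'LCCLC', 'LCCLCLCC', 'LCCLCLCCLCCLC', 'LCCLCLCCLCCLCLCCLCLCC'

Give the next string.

LCCLCLCCLCCLCLCCLCLCCLCCLCLCCLCCLC

This is a Fibonacci-style word recurrence s(k) = s(k−1)·s(k−2): e.g. LC·C = LCC.
The next term joins LCCLCLCCLCCLCLCCLCLCC and LCCLCLCCLCCLC.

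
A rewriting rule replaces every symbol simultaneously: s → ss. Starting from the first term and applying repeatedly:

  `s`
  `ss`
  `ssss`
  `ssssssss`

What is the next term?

ssssssssssssssss

Rewriting each symbol of ssssssss: s→ss, s→ss, s→ss, s→ss, s→ss, s→ss, s→ss, s→ss, which concatenates to ss ss ss ss ss ss ss ss.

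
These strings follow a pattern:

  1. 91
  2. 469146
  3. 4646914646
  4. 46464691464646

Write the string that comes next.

464646469146464646

Each term wraps the previous one in 46 on the left and 46 on the right.
One more step from 46464691464646 gives the answer.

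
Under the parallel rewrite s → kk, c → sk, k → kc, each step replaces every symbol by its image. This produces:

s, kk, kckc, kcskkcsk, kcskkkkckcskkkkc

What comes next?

Rewriting the 16 symbols of kcskkkkckcskkkkc one by one yields kc sk kk kc kc kc kc sk kc sk kk kc kc kc kc sk; concatenated:

kcskkkkckckckcskkcskkkkckckckcsk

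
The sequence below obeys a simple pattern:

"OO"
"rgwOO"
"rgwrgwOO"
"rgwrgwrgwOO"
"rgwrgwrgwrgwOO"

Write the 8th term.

rgwrgwrgwrgwrgwrgwrgwOO

Each term is the previous one with rgw prepended.
From rgwrgwrgwrgwOO, 3 further steps: rgwrgwrgwrgwOO → rgwrgwrgwrgwrgwOO → rgwrgwrgwrgwrgwrgwOO → (answer).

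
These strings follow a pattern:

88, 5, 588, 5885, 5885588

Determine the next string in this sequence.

This is a Fibonacci-style word recurrence s(k) = s(k−1)·s(k−2): e.g. 5·88 = 588.
The next term joins 5885588 and 5885.

58855885885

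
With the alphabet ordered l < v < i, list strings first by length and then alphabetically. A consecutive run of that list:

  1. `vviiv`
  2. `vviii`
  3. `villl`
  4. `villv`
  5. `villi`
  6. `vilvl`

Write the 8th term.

Advancing 2 positions from vilvl through vilvl → vilvv reaches term 8.

vilvi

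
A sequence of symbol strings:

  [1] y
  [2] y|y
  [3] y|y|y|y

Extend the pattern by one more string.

Every step duplicates the string with '|' between the halves.
So the next term is two copies of y|y|y|y with '|' between the halves.

y|y|y|y|y|y|y|y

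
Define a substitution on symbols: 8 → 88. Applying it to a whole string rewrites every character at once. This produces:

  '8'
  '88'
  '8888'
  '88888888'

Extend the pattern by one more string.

Apply φ to 88888888 symbol by symbol: 8→88, 8→88, 8→88, 8→88, 8→88, 8→88, 8→88, 8→88; joined: 88 88 88 88 88 88 88 88.

8888888888888888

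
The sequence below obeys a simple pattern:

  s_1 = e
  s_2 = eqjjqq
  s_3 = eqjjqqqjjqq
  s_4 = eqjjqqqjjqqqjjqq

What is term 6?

Each term is the previous one with qjjqq appended.
From eqjjqqqjjqqqjjqq, 2 further steps: eqjjqqqjjqqqjjqq → eqjjqqqjjqqqjjqqqjjqq → (answer).

eqjjqqqjjqqqjjqqqjjqqqjjqq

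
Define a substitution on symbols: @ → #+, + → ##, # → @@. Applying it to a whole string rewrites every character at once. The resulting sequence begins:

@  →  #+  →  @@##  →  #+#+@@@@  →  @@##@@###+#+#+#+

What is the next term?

#+#+@@@@#+#+@@@@@@##@@##@@##@@##

φ(@@##@@###+#+#+#+) expands symbol-by-symbol to #+ #+ @@ @@ #+ #+ @@ @@ @@ ## @@ ## @@ ## @@ ##; joining the 16 pieces gives the next term.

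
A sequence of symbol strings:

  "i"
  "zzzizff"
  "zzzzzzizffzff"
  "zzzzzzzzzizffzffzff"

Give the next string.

Every step adds zzz to the front and zff to the end of the previous string.
So the next term is zzz·zzzzzzzzzizffzffzff·zff.

zzzzzzzzzzzzizffzffzffzff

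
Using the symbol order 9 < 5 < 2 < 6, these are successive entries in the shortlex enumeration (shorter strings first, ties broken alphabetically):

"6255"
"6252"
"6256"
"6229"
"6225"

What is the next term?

6222

Treat 6225 as a base-4 numeral over the given alphabet and add one, carrying through any trailing 6's.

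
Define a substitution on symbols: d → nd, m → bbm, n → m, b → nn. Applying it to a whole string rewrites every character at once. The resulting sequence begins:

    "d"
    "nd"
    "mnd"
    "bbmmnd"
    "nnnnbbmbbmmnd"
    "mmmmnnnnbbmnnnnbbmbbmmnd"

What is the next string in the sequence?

Replace each of the 24 characters of mmmmnnnnbbmnnnnbbmbbmmnd in place — bbm bbm bbm bbm m m m m nn nn bbm m m m m nn nn bbm nn nn bbm bbm m nd — and concatenate.

bbmbbmbbmbbmmmmmnnnnbbmmmmmnnnnbbmnnnnbbmbbmmnd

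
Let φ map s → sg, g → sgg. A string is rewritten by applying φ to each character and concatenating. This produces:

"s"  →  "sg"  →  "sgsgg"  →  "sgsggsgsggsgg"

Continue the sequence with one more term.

sgsggsgsggsggsgsggsgsggsggsgsggsgg

Replace each of the 13 characters of sgsggsgsggsgg in place — sg sgg sg sgg sgg sg sgg sg sgg sgg sg sgg sgg — and concatenate.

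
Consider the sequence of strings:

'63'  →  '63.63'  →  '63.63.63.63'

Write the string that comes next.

Every step duplicates the string with '.' between the halves.
So the next term is two copies of 63.63.63.63 with '.' between the halves.

63.63.63.63.63.63.63.63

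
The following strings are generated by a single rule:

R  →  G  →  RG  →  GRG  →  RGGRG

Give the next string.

GRGRGGRG

Each term (from the third on) is the two preceding terms concatenated in order: term 3 = R·G = RG.
The next term joins GRG and RGGRG.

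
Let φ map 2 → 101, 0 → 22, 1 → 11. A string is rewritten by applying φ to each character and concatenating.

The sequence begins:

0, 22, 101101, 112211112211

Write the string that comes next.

Apply φ to 112211112211 symbol by symbol: 1→11, 1→11, 2→101, 2→101, 1→11, 1→11, 1→11, 1→11, 2→101, 2→101, 1→11, 1→11; joined: 11 11 101 101 11 11 11 11 101 101 11 11.

1111101101111111111011011111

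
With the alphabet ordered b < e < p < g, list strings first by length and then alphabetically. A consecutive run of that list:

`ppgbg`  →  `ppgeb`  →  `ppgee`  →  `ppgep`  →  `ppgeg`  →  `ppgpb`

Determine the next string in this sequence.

ppgpe

The successor of ppgpb increments the rightmost position that isn't already g and resets every position after it to b.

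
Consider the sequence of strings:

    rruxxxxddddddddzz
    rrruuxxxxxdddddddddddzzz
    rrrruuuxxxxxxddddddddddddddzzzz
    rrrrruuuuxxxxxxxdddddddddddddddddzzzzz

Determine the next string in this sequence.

rrrrrruuuuuxxxxxxxxddddddddddddddddddddzzzzzz

Term n consists of n r's, followed by n-1 u's, followed by n+2 x's, followed by 3n+2 d's, followed by n z's, where the shown terms are n = 2, 3, 4, 5.
For the next term, n = 6, so the run lengths are 6, 5, 8, 20, 6.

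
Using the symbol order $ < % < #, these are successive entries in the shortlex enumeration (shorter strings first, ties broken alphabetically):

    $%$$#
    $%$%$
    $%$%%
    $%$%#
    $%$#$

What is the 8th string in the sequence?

$%%$$

Advancing 3 positions from $%$#$ through $%$#$ → $%$#% → $%$## reaches term 8.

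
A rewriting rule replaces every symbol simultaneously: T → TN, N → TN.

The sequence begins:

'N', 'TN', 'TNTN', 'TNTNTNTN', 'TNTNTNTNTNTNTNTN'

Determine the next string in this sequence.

φ(TNTNTNTNTNTNTNTN) expands symbol-by-symbol to TN TN TN TN TN TN TN TN TN TN TN TN TN TN TN TN; joining the 16 pieces gives the next term.

TNTNTNTNTNTNTNTNTNTNTNTNTNTNTNTN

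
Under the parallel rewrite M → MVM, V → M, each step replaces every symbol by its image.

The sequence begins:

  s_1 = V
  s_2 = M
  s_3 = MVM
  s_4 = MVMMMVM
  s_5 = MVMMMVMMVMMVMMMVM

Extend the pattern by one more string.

Rewriting the 17 symbols of MVMMMVMMVMMVMMMVM one by one yields MVM M MVM MVM MVM M MVM MVM M MVM MVM M MVM MVM MVM M MVM; concatenated:

MVMMMVMMVMMVMMMVMMVMMMVMMVMMMVMMVMMVMMMVM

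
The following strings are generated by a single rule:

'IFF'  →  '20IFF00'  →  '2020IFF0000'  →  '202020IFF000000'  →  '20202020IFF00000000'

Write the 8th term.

s(k+1) = 20·s(k)·00, so each term gains 20 as a prefix and 00 as a suffix.
From 20202020IFF00000000, 3 further steps: 20202020IFF00000000 → 2020202020IFF0000000000 → 202020202020IFF000000000000 → (answer).

20202020202020IFF00000000000000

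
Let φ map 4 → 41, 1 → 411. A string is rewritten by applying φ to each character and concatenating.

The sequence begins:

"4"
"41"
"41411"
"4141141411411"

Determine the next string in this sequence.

4141141411411414114141141141411411

Applying the rule to each of the 13 symbols of 4141141411411 gives the pieces 41 411 41 411 411 41 411 41 411 411 41 411 411, which concatenate to the answer.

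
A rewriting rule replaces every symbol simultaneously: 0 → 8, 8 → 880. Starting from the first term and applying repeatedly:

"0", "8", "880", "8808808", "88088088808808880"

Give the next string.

88088088808808880880880888088088808808808

Applying the rule to each of the 17 symbols of 88088088808808880 gives the pieces 880 880 8 880 880 8 880 880 880 8 880 880 8 880 880 880 8, which concatenate to the answer.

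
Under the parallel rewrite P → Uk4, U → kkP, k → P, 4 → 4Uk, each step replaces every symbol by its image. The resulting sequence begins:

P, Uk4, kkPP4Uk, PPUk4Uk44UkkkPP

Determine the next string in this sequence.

Replace each of the 15 characters of PPUk4Uk44UkkkPP in place — Uk4 Uk4 kkP P 4Uk kkP P 4Uk 4Uk kkP P P P Uk4 Uk4 — and concatenate.

Uk4Uk4kkPP4UkkkPP4Uk4UkkkPPPPUk4Uk4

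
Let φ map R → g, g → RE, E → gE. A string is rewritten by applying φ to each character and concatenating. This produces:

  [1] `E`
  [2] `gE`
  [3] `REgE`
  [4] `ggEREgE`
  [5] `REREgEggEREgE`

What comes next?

ggEggEREgEREREgEggEREgE

φ(REREgEggEREgE) expands symbol-by-symbol to g gE g gE RE gE RE RE gE g gE RE gE; joining the 13 pieces gives the next term.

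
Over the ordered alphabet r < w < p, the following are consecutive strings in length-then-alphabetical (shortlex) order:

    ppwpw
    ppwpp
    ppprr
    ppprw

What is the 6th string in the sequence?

pppwr

Stepping forward 2 times from ppprw: ppprw → ppprp, then the target.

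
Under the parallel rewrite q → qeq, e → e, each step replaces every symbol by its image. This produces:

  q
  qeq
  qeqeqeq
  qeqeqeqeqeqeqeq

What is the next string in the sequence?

Replace each of the 15 characters of qeqeqeqeqeqeqeq in place — qeq e qeq e qeq e qeq e qeq e qeq e qeq e qeq — and concatenate.

qeqeqeqeqeqeqeqeqeqeqeqeqeqeqeq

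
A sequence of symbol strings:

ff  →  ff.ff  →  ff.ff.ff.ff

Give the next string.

Each string is two copies of the previous one joined by '.'.
So the next term is two copies of ff.ff.ff.ff with '.' between the halves.

ff.ff.ff.ff.ff.ff.ff.ff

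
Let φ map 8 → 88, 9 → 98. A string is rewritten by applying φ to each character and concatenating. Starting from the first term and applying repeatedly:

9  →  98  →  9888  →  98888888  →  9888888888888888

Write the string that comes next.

98888888888888888888888888888888

Applying the rule to each of the 16 symbols of 9888888888888888 gives the pieces 98 88 88 88 88 88 88 88 88 88 88 88 88 88 88 88, which concatenate to the answer.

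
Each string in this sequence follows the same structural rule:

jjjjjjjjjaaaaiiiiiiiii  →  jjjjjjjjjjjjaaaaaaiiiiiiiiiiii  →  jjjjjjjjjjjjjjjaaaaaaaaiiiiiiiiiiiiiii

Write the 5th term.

Reading off run lengths: j runs 9, 12, 15; a runs 4, 6, 8; i runs 9, 12, 15 — each is linear in n, where the shown terms are n = 2, 3, 4.
For term 5, n = 6, so the run lengths are 21, 12, 21.

jjjjjjjjjjjjjjjjjjjjjaaaaaaaaaaaaiiiiiiiiiiiiiiiiiiiii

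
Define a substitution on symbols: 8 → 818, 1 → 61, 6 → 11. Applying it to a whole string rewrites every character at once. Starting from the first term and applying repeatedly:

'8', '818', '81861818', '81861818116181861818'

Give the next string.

818618181161818618186161116181861818116181861818

Replace each of the 20 characters of 81861818116181861818 in place — 818 61 818 11 61 818 61 818 61 61 11 61 818 61 818 11 61 818 61 818 — and concatenate.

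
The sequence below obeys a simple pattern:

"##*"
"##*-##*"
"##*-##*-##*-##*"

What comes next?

s(k+1) = s(k)·-·s(k) — each term doubles the last with '-' between the halves.
One more doubling of ##*-##*-##*-##* gives the answer.

##*-##*-##*-##*-##*-##*-##*-##*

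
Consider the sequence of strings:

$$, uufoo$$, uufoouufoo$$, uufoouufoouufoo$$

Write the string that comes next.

uufoouufoouufoouufoo$$

Every step adds uufoo at the front: s(k+1) = uufoo·s(k).
One more step from uufoouufoouufoo$$ gives the answer.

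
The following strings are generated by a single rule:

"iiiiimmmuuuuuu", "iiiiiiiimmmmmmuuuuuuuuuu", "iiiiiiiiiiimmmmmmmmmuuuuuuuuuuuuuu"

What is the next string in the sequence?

iiiiiiiiiiiiiimmmmmmmmmmmmuuuuuuuuuuuuuuuuuu

Reading off run lengths: i runs 5, 8, 11; m runs 3, 6, 9; u runs 6, 10, 14 — each is linear in n (n = 1, 2, …).
At n = 4 the blocks have lengths 14, 12, 18.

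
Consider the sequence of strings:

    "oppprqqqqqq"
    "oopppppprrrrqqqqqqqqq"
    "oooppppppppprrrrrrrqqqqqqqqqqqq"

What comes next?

Each string has the form o^{n} p^{3n} r^{3n-2} q^{3n+3} (n = 1, 2, …).
For the next term, n = 4, so the run lengths are 4, 12, 10, 15.

oooopppppppppppprrrrrrrrrrqqqqqqqqqqqqqqq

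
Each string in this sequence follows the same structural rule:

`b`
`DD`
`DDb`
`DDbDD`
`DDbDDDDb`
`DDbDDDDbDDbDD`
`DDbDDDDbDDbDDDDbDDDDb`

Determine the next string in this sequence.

Each term (from the third on) is the previous term followed by the one before it: term 3 = DD·b = DDb.
The next term joins DDbDDDDbDDbDDDDbDDDDb and DDbDDDDbDDbDD.

DDbDDDDbDDbDDDDbDDDDbDDbDDDDbDDbDD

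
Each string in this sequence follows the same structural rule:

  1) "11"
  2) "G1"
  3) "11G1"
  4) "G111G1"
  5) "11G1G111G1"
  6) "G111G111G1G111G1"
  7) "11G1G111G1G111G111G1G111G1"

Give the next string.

This is a Fibonacci-style word recurrence s(k) = s(k−2)·s(k−1): e.g. 11·G1 = 11G1.
Continuing: G111G111G1G111G1 · 11G1G111G1G111G111G1G111G1 gives term 8.

G111G111G1G111G111G1G111G1G111G111G1G111G1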